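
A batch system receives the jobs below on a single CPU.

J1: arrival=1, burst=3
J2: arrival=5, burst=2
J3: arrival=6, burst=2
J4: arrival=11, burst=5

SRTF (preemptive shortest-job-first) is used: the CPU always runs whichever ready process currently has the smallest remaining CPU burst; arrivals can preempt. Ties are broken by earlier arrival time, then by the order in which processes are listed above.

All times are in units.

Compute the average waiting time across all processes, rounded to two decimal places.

0.25

Timeline: | idle 0-1 | J1 1-4 | idle 4-5 | J2 5-7 | J3 7-9 | idle 9-11 | J4 11-16 |
Completion: J1=4  J2=7  J3=9  J4=16
Turnaround (C−A): J1=3  J2=2  J3=3  J4=5
Waiting times: J1=0, J2=0, J3=1, J4=0
Average waiting = (0+0+1+0) / 4 = 1/4 = 0.25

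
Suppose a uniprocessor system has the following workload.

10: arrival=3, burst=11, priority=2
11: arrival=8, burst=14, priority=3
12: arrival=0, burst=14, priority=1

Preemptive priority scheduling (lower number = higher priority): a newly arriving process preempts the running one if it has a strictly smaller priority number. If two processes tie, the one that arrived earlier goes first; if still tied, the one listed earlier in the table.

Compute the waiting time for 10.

11

Gantt: | 12 0-14 | 10 14-25 | 11 25-39 |
Completion: 10=25  11=39  12=14
Waiting(10) = turnaround − burst = 22 − 11 = 11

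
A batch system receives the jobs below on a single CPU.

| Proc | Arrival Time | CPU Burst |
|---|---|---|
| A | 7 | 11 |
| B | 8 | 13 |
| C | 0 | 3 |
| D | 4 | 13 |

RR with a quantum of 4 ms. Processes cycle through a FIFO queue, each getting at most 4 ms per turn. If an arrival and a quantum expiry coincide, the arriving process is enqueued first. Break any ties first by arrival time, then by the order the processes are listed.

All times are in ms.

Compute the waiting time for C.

Gantt: | C 0-3 | idle 3-4 | D 4-8 | A 8-12 | B 12-16 | D 16-20 | A 20-24 | B 24-28 | D 28-32 | A 32-35 | B 35-39 | D 39-40 | B 40-41 |
Completion: A=35  B=41  C=3  D=40
Waiting(C) = turnaround − burst = 3 − 3 = 0

0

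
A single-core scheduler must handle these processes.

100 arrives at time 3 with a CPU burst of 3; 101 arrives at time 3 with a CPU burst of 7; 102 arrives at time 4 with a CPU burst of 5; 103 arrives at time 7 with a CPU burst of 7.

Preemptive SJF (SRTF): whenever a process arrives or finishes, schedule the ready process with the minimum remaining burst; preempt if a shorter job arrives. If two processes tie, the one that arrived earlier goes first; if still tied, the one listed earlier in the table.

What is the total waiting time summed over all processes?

Schedule: | idle 0-3 | 100 3-6 | 102 6-11 | 101 11-18 | 103 18-25 |
Completion: 100=6  101=18  102=11  103=25
Turnaround (C−A): 100=3  101=15  102=7  103=18
Waiting = turnaround − burst: 100=0, 101=8, 102=2, 103=11
Total waiting = 0 + 8 + 2 + 11 = 21

21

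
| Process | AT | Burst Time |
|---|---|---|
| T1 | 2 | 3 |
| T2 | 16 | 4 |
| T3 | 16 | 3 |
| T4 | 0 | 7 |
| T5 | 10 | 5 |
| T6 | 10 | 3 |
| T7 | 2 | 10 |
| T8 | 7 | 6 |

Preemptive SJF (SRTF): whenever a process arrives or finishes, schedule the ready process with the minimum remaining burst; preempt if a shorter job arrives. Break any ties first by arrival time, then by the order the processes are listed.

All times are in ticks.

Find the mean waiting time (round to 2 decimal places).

7.50

Timeline: | T4 0-2 | T1 2-5 | T4 5-10 | T6 10-13 | T5 13-18 | T3 18-21 | T2 21-25 | T8 25-31 | T7 31-41 |
Completion: T1=5  T2=25  T3=21  T4=10  T5=18  T6=13  T7=41  T8=31
Waiting times: T1=0, T2=5, T3=2, T4=3, T5=3, T6=0, T7=29, T8=18
Average waiting = (0+5+2+3+3+0+29+18) / 8 = 60/8 = 7.50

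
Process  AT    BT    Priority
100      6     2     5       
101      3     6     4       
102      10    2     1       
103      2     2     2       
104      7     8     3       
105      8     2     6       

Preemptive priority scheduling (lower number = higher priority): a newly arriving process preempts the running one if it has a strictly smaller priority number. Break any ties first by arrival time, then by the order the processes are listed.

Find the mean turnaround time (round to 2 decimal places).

10.50

Timeline: | idle 0-2 | 103 2-4 | 101 4-7 | 104 7-10 | 102 10-12 | 104 12-17 | 101 17-20 | 100 20-22 | 105 22-24 |
Completion: 100=22  101=20  102=12  103=4  104=17  105=24
Turnaround times: 100=16, 101=17, 102=2, 103=2, 104=10, 105=16
Average turnaround = (16+17+2+2+10+16) / 6 = 63/6 = 10.50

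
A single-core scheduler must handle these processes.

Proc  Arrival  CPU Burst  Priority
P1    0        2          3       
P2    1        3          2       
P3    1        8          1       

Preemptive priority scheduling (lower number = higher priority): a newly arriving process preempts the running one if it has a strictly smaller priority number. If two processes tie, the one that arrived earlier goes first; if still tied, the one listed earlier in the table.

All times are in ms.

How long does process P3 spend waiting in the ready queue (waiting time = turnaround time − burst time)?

0

Timeline: | P1 0-1 | P3 1-9 | P2 9-12 | P1 12-13 |
Completion: P1=13  P2=12  P3=9
Waiting(P3) = turnaround − burst = 8 − 8 = 0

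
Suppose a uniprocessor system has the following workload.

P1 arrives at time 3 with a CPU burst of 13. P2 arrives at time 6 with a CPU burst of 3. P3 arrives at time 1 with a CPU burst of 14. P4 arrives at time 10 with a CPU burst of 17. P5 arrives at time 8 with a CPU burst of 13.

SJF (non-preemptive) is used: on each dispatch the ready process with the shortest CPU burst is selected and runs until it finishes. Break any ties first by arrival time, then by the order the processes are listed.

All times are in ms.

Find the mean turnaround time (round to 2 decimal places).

28.20

Schedule: | idle 0-1 | P3 1-15 | P2 15-18 | P1 18-31 | P5 31-44 | P4 44-61 |
Completion: P1=31  P2=18  P3=15  P4=61  P5=44
Turnaround (C−A): P1=28  P2=12  P3=14  P4=51  P5=36
Turnaround times: P1=28, P2=12, P3=14, P4=51, P5=36
Average turnaround = (28+12+14+51+36) / 5 = 141/5 = 28.20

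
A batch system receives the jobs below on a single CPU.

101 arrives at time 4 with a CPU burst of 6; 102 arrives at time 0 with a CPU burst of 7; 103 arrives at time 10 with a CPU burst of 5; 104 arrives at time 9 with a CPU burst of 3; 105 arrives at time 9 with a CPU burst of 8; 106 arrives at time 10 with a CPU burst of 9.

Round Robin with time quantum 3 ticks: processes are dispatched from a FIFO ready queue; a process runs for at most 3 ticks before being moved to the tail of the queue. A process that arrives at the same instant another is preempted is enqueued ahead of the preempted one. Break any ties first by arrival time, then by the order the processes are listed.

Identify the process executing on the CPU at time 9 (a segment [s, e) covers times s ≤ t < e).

Timeline: | 102 0-6 | 101 6-9 | 102 9-10 | 104 10-13 | 105 13-16 | 101 16-19 | 103 19-22 | 106 22-25 | 105 25-28 | 103 28-30 | 106 30-33 | 105 33-35 | 106 35-38 |
Completion: 101=19  102=10  103=30  104=13  105=35  106=38

102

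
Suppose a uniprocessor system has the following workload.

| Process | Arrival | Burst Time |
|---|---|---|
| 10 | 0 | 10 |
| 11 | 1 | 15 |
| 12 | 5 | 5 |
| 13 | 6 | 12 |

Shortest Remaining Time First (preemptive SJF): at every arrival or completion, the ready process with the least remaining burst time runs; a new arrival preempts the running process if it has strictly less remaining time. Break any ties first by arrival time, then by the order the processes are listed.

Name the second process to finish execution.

Gantt: | 10 0-10 | 12 10-15 | 13 15-27 | 11 27-42 |
Completion: 10=10  11=42  12=15  13=27
Turnaround (C−A): 10=10  11=41  12=10  13=21
Finish order: 10 → 12 → 13 → 11

12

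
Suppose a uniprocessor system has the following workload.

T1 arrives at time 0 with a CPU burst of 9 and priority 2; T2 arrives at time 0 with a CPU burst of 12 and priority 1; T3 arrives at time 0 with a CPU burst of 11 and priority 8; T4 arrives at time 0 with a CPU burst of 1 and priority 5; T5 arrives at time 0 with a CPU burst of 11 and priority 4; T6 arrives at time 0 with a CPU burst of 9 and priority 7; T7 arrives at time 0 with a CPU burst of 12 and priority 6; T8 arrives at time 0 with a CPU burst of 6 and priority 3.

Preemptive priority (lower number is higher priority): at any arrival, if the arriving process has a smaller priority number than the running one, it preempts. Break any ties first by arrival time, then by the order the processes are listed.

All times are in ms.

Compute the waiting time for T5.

Schedule: | T2 0-12 | T1 12-21 | T8 21-27 | T5 27-38 | T4 38-39 | T7 39-51 | T6 51-60 | T3 60-71 |
Completion: T1=21  T2=12  T3=71  T4=39  T5=38  T6=60  T7=51  T8=27
Turnaround (C−A): T1=21  T2=12  T3=71  T4=39  T5=38  T6=60  T7=51  T8=27
Waiting(T5) = turnaround − burst = 38 − 11 = 27

27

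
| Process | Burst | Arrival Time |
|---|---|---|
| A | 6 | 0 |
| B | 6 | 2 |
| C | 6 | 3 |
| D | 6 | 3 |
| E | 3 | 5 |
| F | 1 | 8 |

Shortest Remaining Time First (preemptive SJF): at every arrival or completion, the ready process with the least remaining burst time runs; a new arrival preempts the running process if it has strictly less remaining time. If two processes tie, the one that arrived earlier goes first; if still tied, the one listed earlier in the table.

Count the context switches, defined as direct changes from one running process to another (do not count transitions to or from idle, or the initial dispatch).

5

Schedule: | A 0-6 | E 6-9 | F 9-10 | B 10-16 | C 16-22 | D 22-28 |
Completion: A=6  B=16  C=22  D=28  E=9  F=10
Turnaround (C−A): A=6  B=14  C=19  D=25  E=4  F=2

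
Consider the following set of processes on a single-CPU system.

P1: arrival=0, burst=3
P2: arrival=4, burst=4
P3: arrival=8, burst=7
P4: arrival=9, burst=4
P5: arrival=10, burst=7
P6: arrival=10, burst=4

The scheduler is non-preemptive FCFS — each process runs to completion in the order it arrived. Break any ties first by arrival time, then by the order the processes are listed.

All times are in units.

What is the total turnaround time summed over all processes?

Schedule: | P1 0-3 | idle 3-4 | P2 4-8 | P3 8-15 | P4 15-19 | P5 19-26 | P6 26-30 |
Completion: P1=3  P2=8  P3=15  P4=19  P5=26  P6=30
Turnaround = completion − arrival: P1=3, P2=4, P3=7, P4=10, P5=16, P6=20
Total turnaround = 3 + 4 + 7 + 10 + 16 + 20 = 60

60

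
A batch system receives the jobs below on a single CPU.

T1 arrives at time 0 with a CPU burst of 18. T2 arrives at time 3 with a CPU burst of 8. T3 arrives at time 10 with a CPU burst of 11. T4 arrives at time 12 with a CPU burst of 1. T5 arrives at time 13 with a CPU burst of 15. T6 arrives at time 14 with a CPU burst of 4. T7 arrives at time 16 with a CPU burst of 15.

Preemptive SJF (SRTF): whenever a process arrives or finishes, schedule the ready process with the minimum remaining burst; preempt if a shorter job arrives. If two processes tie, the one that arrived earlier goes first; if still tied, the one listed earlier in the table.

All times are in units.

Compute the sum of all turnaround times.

Timeline: | T1 0-3 | T2 3-11 | T3 11-12 | T4 12-13 | T3 13-14 | T6 14-18 | T3 18-27 | T1 27-42 | T5 42-57 | T7 57-72 |
Completion: T1=42  T2=11  T3=27  T4=13  T5=57  T6=18  T7=72
Turnaround (C−A): T1=42  T2=8  T3=17  T4=1  T5=44  T6=4  T7=56
Turnaround = completion − arrival: T1=42, T2=8, T3=17, T4=1, T5=44, T6=4, T7=56
Total turnaround = 42 + 8 + 17 + 1 + 44 + 4 + 56 = 172

172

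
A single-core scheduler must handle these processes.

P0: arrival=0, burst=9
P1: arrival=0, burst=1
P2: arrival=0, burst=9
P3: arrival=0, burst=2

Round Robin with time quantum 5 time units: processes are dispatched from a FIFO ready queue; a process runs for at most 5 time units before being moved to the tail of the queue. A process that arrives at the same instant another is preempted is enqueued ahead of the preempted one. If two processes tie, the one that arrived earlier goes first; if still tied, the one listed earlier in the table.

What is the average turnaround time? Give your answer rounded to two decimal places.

14.25

Schedule: | P0 0-5 | P1 5-6 | P2 6-11 | P3 11-13 | P0 13-17 | P2 17-21 |
Completion: P0=17  P1=6  P2=21  P3=13
Turnaround (C−A): P0=17  P1=6  P2=21  P3=13
Turnaround times: P0=17, P1=6, P2=21, P3=13
Average turnaround = (17+6+21+13) / 4 = 57/4 = 14.25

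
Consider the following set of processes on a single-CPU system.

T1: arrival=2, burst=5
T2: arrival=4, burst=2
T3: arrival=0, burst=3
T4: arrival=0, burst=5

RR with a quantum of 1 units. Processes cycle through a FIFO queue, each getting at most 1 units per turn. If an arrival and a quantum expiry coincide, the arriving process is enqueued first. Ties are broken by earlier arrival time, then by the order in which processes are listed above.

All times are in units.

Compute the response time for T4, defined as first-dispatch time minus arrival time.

Gantt: | T3 0-1 | T4 1-2 | T3 2-3 | T1 3-4 | T4 4-5 | T3 5-6 | T2 6-7 | T1 7-8 | T4 8-9 | T2 9-10 | T1 10-11 | T4 11-12 | T1 12-13 | T4 13-14 | T1 14-15 |
Completion: T1=15  T2=10  T3=6  T4=14
Turnaround (C−A): T1=13  T2=6  T3=6  T4=14
Response(T4) = first start − arrival = 1 − 0 = 1

1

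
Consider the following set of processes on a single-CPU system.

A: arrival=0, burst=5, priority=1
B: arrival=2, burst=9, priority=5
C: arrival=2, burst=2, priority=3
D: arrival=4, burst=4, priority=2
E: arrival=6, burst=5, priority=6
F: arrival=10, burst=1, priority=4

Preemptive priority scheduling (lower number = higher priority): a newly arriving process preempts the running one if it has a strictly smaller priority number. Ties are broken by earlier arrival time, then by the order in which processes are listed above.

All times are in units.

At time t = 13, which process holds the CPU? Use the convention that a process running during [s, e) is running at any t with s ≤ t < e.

Schedule: | A 0-5 | D 5-9 | C 9-11 | F 11-12 | B 12-21 | E 21-26 |
Completion: A=5  B=21  C=11  D=9  E=26  F=12
Turnaround (C−A): A=5  B=19  C=9  D=5  E=20  F=2

B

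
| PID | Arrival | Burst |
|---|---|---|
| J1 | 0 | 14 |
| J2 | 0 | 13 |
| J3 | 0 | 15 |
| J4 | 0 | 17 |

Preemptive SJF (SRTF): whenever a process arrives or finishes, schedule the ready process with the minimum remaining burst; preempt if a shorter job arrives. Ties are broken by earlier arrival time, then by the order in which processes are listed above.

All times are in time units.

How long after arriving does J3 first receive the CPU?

Timeline: | J2 0-13 | J1 13-27 | J3 27-42 | J4 42-59 |
Completion: J1=27  J2=13  J3=42  J4=59
Turnaround (C−A): J1=27  J2=13  J3=42  J4=59
Response(J3) = first start − arrival = 27 − 0 = 27

27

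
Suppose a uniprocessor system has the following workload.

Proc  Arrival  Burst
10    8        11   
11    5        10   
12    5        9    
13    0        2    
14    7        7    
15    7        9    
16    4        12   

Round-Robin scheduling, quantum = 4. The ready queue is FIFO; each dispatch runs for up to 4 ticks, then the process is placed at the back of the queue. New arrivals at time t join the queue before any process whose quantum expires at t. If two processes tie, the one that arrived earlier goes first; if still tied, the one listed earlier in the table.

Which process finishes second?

Gantt: | 13 0-2 | idle 2-4 | 16 4-8 | 11 8-12 | 12 12-16 | 14 16-20 | 15 20-24 | 10 24-28 | 16 28-32 | 11 32-36 | 12 36-40 | 14 40-43 | 15 43-47 | 10 47-51 | 16 51-55 | 11 55-57 | 12 57-58 | 15 58-59 | 10 59-62 |
Completion: 10=62  11=57  12=58  13=2  14=43  15=59  16=55
Finish order: 13 → 14 → 16 → 11 → 12 → 15 → 10

14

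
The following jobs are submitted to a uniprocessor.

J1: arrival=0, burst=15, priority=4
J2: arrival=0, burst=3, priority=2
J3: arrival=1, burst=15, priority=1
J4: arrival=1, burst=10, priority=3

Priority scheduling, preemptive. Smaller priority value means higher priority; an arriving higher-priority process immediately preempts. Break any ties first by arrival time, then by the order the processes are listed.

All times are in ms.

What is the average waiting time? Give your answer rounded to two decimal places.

15.00

Gantt: | J2 0-1 | J3 1-16 | J2 16-18 | J4 18-28 | J1 28-43 |
Completion: J1=43  J2=18  J3=16  J4=28
Turnaround (C−A): J1=43  J2=18  J3=15  J4=27
Waiting times: J1=28, J2=15, J3=0, J4=17
Average waiting = (28+15+0+17) / 4 = 60/4 = 15.00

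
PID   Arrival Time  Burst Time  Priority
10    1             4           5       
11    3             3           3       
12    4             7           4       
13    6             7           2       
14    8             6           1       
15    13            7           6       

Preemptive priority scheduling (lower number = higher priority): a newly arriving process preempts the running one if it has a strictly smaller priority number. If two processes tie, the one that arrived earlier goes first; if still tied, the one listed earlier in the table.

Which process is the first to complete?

11

Gantt: | idle 0-1 | 10 1-3 | 11 3-6 | 13 6-8 | 14 8-14 | 13 14-19 | 12 19-26 | 10 26-28 | 15 28-35 |
Completion: 10=28  11=6  12=26  13=19  14=14  15=35
Turnaround (C−A): 10=27  11=3  12=22  13=13  14=6  15=22
Finish order: 11 → 14 → 13 → 12 → 10 → 15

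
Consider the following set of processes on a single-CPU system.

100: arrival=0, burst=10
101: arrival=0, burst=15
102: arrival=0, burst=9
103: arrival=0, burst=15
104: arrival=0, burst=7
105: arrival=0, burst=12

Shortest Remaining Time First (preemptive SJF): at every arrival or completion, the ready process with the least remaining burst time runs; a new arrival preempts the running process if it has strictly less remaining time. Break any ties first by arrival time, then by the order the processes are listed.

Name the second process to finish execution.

102

Gantt: | 104 0-7 | 102 7-16 | 100 16-26 | 105 26-38 | 101 38-53 | 103 53-68 |
Completion: 100=26  101=53  102=16  103=68  104=7  105=38
Turnaround (C−A): 100=26  101=53  102=16  103=68  104=7  105=38
Finish order: 104 → 102 → 100 → 105 → 101 → 103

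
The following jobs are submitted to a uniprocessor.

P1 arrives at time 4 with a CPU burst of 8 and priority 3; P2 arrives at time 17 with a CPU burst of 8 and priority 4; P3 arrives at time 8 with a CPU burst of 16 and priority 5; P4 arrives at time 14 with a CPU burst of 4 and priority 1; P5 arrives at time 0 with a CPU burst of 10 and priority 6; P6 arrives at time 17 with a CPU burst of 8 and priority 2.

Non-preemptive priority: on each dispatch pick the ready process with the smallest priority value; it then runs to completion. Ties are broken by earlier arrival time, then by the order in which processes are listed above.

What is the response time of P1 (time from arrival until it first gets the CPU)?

Timeline: | P5 0-10 | P1 10-18 | P4 18-22 | P6 22-30 | P2 30-38 | P3 38-54 |
Completion: P1=18  P2=38  P3=54  P4=22  P5=10  P6=30
Turnaround (C−A): P1=14  P2=21  P3=46  P4=8  P5=10  P6=13
Response(P1) = first start − arrival = 10 − 4 = 6

6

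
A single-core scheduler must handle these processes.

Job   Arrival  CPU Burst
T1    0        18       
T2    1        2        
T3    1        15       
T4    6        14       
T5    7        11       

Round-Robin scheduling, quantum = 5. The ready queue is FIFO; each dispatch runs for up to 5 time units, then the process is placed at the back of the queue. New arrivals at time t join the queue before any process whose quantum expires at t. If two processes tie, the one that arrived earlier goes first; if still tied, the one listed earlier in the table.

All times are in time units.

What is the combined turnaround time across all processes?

218

Timeline: | T1 0-5 | T2 5-7 | T3 7-12 | T1 12-17 | T4 17-22 | T5 22-27 | T3 27-32 | T1 32-37 | T4 37-42 | T5 42-47 | T3 47-52 | T1 52-55 | T4 55-59 | T5 59-60 |
Completion: T1=55  T2=7  T3=52  T4=59  T5=60
Turnaround (C−A): T1=55  T2=6  T3=51  T4=53  T5=53
Turnaround = completion − arrival: T1=55, T2=6, T3=51, T4=53, T5=53
Total turnaround = 55 + 6 + 51 + 53 + 53 = 218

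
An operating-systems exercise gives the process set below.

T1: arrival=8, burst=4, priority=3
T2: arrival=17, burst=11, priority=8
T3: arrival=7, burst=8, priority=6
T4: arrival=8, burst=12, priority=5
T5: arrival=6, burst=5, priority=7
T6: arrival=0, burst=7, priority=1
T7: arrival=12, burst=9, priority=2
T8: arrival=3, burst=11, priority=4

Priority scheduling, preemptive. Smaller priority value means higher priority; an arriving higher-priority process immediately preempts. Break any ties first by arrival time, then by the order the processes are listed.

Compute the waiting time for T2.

39

Gantt: | T6 0-7 | T8 7-8 | T1 8-12 | T7 12-21 | T8 21-31 | T4 31-43 | T3 43-51 | T5 51-56 | T2 56-67 |
Completion: T1=12  T2=67  T3=51  T4=43  T5=56  T6=7  T7=21  T8=31
Turnaround (C−A): T1=4  T2=50  T3=44  T4=35  T5=50  T6=7  T7=9  T8=28
Waiting(T2) = turnaround − burst = 50 − 11 = 39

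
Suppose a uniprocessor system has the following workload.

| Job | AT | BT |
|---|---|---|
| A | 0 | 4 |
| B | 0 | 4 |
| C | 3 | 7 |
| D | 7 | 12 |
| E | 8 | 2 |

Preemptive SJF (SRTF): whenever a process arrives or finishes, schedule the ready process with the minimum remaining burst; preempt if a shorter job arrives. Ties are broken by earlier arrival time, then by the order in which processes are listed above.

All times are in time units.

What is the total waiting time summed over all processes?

Gantt: | A 0-4 | B 4-8 | E 8-10 | C 10-17 | D 17-29 |
Completion: A=4  B=8  C=17  D=29  E=10
Waiting = turnaround − burst: A=0, B=4, C=7, D=10, E=0
Total waiting = 0 + 4 + 7 + 10 + 0 = 21

21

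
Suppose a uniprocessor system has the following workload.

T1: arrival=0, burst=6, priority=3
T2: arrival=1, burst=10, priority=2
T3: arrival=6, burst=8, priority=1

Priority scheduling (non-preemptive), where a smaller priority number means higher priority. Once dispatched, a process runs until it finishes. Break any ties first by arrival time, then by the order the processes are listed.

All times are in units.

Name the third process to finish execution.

Schedule: | T1 0-6 | T3 6-14 | T2 14-24 |
Completion: T1=6  T2=24  T3=14
Finish order: T1 → T3 → T2

T2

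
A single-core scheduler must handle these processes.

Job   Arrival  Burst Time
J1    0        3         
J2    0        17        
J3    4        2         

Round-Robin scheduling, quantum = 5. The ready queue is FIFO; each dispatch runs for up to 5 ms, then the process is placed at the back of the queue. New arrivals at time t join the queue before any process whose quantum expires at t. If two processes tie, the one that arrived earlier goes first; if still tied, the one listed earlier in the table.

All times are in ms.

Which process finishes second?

Timeline: | J1 0-3 | J2 3-8 | J3 8-10 | J2 10-22 |
Completion: J1=3  J2=22  J3=10
Turnaround (C−A): J1=3  J2=22  J3=6
Finish order: J1 → J3 → J2

J3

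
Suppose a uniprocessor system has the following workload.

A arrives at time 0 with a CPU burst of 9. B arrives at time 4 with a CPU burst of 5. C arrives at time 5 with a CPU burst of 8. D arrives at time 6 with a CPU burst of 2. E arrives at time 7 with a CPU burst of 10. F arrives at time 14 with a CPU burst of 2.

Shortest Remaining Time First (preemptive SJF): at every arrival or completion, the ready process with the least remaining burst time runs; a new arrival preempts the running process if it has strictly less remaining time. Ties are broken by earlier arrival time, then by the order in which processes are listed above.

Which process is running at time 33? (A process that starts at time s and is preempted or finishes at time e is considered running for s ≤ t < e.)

Gantt: | A 0-6 | D 6-8 | A 8-11 | B 11-16 | F 16-18 | C 18-26 | E 26-36 |
Completion: A=11  B=16  C=26  D=8  E=36  F=18
Turnaround (C−A): A=11  B=12  C=21  D=2  E=29  F=4

E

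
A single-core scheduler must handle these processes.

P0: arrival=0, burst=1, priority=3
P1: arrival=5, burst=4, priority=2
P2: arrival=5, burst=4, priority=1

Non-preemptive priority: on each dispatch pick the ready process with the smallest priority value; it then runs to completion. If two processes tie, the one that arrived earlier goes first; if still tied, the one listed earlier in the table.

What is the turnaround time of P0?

Timeline: | P0 0-1 | idle 1-5 | P2 5-9 | P1 9-13 |
Completion: P0=1  P1=13  P2=9
Turnaround (C−A): P0=1  P1=8  P2=4
Turnaround(P0) = completion − arrival = 1 − 0 = 1

1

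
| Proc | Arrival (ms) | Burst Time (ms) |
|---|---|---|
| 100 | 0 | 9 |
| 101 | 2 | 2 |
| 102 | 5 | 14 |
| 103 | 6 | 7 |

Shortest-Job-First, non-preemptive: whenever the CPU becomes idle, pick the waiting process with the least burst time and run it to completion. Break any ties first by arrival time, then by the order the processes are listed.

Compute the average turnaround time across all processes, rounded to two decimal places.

Schedule: | 100 0-9 | 101 9-11 | 103 11-18 | 102 18-32 |
Completion: 100=9  101=11  102=32  103=18
Turnaround (C−A): 100=9  101=9  102=27  103=12
Turnaround times: 100=9, 101=9, 102=27, 103=12
Average turnaround = (9+9+27+12) / 4 = 57/4 = 14.25

14.25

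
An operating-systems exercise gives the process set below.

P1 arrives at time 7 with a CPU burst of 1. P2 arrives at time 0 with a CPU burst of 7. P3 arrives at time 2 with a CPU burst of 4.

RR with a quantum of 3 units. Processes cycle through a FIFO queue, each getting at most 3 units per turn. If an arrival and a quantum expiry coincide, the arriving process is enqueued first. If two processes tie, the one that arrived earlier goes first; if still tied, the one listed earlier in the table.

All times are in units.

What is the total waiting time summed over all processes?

12

Timeline: | P2 0-3 | P3 3-6 | P2 6-9 | P3 9-10 | P1 10-11 | P2 11-12 |
Completion: P1=11  P2=12  P3=10
Turnaround (C−A): P1=4  P2=12  P3=8
Waiting = turnaround − burst: P1=3, P2=5, P3=4
Total waiting = 3 + 5 + 4 = 12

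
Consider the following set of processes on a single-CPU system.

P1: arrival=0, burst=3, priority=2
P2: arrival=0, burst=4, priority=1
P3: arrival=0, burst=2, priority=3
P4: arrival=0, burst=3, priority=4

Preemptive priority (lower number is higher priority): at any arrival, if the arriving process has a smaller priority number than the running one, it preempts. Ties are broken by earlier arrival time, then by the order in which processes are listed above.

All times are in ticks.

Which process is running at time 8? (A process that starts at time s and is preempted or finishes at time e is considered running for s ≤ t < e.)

P3

Timeline: | P2 0-4 | P1 4-7 | P3 7-9 | P4 9-12 |
Completion: P1=7  P2=4  P3=9  P4=12
Turnaround (C−A): P1=7  P2=4  P3=9  P4=12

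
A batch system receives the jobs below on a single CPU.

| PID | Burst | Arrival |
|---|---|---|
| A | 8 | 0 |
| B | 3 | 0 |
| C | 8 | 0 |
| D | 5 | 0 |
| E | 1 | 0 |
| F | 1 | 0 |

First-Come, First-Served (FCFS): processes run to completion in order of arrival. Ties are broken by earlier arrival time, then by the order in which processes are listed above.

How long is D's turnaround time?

Timeline: | A 0-8 | B 8-11 | C 11-19 | D 19-24 | E 24-25 | F 25-26 |
Completion: A=8  B=11  C=19  D=24  E=25  F=26
Turnaround (C−A): A=8  B=11  C=19  D=24  E=25  F=26
Turnaround(D) = completion − arrival = 24 − 0 = 24

24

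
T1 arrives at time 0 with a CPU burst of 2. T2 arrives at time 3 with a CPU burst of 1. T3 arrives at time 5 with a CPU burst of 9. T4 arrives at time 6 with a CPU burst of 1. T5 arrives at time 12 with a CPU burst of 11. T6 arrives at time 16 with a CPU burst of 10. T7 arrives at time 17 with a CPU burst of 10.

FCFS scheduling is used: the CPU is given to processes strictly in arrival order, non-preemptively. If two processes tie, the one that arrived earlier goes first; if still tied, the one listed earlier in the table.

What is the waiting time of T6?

Schedule: | T1 0-2 | idle 2-3 | T2 3-4 | idle 4-5 | T3 5-14 | T4 14-15 | T5 15-26 | T6 26-36 | T7 36-46 |
Completion: T1=2  T2=4  T3=14  T4=15  T5=26  T6=36  T7=46
Turnaround (C−A): T1=2  T2=1  T3=9  T4=9  T5=14  T6=20  T7=29
Waiting(T6) = turnaround − burst = 20 − 10 = 10

10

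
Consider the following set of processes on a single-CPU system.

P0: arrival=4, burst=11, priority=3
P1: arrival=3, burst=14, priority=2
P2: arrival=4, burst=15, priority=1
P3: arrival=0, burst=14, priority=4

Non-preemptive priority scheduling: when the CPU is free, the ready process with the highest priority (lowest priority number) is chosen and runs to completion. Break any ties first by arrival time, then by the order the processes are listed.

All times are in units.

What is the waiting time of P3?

Schedule: | P3 0-14 | P2 14-29 | P1 29-43 | P0 43-54 |
Completion: P0=54  P1=43  P2=29  P3=14
Turnaround (C−A): P0=50  P1=40  P2=25  P3=14
Waiting(P3) = turnaround − burst = 14 − 14 = 0

0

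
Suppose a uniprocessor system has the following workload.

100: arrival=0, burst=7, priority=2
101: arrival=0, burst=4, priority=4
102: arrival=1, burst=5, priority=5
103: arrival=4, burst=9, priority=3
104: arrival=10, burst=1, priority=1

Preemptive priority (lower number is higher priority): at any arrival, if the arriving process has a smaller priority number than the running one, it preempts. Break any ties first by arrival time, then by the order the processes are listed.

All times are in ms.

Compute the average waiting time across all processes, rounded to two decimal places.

8.20

Timeline: | 100 0-7 | 103 7-10 | 104 10-11 | 103 11-17 | 101 17-21 | 102 21-26 |
Completion: 100=7  101=21  102=26  103=17  104=11
Turnaround (C−A): 100=7  101=21  102=25  103=13  104=1
Waiting times: 100=0, 101=17, 102=20, 103=4, 104=0
Average waiting = (0+17+20+4+0) / 5 = 41/5 = 8.20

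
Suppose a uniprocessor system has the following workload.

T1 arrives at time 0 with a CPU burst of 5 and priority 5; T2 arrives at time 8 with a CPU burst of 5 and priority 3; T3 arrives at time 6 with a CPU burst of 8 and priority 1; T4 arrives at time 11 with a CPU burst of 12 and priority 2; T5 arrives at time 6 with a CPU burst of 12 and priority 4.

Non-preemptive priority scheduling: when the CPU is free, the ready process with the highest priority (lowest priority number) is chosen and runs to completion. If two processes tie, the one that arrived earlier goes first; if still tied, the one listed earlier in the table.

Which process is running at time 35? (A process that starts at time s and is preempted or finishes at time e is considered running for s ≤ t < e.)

Schedule: | T1 0-5 | idle 5-6 | T3 6-14 | T4 14-26 | T2 26-31 | T5 31-43 |
Completion: T1=5  T2=31  T3=14  T4=26  T5=43
Turnaround (C−A): T1=5  T2=23  T3=8  T4=15  T5=37

T5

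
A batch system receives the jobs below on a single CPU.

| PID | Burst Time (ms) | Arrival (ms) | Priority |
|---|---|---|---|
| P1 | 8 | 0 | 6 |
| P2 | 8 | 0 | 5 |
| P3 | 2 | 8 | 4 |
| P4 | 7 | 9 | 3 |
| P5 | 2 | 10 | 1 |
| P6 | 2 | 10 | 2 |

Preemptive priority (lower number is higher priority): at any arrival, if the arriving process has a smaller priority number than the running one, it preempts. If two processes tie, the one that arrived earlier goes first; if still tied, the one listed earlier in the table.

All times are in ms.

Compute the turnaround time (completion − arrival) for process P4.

11

Timeline: | P2 0-8 | P3 8-9 | P4 9-10 | P5 10-12 | P6 12-14 | P4 14-20 | P3 20-21 | P1 21-29 |
Completion: P1=29  P2=8  P3=21  P4=20  P5=12  P6=14
Turnaround (C−A): P1=29  P2=8  P3=13  P4=11  P5=2  P6=4
Turnaround(P4) = completion − arrival = 20 − 9 = 11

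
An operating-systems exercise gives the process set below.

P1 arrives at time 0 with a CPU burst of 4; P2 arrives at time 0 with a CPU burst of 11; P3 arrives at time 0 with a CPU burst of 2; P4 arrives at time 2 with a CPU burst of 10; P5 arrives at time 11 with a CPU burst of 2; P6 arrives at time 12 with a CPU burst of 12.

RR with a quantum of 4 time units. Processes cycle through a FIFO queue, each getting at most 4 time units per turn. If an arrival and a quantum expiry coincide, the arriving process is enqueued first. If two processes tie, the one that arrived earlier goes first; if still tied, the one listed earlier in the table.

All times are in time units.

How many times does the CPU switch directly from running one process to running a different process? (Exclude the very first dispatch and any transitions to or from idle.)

11

Timeline: | P1 0-4 | P2 4-8 | P3 8-10 | P4 10-14 | P2 14-18 | P5 18-20 | P6 20-24 | P4 24-28 | P2 28-31 | P6 31-35 | P4 35-37 | P6 37-41 |
Completion: P1=4  P2=31  P3=10  P4=37  P5=20  P6=41
Turnaround (C−A): P1=4  P2=31  P3=10  P4=35  P5=9  P6=29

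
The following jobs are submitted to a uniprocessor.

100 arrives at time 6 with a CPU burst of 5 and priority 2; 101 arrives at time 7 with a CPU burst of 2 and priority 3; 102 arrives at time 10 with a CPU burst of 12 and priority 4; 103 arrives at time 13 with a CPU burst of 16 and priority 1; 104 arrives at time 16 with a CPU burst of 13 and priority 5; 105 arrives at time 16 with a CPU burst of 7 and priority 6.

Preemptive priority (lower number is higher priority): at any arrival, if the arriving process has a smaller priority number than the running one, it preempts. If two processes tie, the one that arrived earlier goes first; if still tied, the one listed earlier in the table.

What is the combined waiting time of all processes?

Schedule: | idle 0-6 | 100 6-11 | 101 11-13 | 103 13-29 | 102 29-41 | 104 41-54 | 105 54-61 |
Completion: 100=11  101=13  102=41  103=29  104=54  105=61
Turnaround (C−A): 100=5  101=6  102=31  103=16  104=38  105=45
Waiting = turnaround − burst: 100=0, 101=4, 102=19, 103=0, 104=25, 105=38
Total waiting = 0 + 4 + 19 + 0 + 25 + 38 = 86

86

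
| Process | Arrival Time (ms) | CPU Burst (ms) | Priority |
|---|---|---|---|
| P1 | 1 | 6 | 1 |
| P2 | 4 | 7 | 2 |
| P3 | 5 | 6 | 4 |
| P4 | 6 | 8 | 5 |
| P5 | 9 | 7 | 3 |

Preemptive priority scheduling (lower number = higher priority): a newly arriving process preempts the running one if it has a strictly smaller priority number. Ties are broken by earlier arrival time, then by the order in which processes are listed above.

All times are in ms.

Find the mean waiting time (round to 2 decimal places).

Schedule: | idle 0-1 | P1 1-7 | P2 7-14 | P5 14-21 | P3 21-27 | P4 27-35 |
Completion: P1=7  P2=14  P3=27  P4=35  P5=21
Waiting times: P1=0, P2=3, P3=16, P4=21, P5=5
Average waiting = (0+3+16+21+5) / 5 = 45/5 = 9.00

9.00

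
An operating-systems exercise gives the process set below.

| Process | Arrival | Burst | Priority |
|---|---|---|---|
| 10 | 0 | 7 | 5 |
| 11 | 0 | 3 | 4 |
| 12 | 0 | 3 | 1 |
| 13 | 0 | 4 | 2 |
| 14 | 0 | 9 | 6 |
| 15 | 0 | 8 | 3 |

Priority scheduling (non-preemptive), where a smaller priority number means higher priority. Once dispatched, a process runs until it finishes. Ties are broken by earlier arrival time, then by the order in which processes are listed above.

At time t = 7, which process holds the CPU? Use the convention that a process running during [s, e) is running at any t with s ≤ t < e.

15

Schedule: | 12 0-3 | 13 3-7 | 15 7-15 | 11 15-18 | 10 18-25 | 14 25-34 |
Completion: 10=25  11=18  12=3  13=7  14=34  15=15
Turnaround (C−A): 10=25  11=18  12=3  13=7  14=34  15=15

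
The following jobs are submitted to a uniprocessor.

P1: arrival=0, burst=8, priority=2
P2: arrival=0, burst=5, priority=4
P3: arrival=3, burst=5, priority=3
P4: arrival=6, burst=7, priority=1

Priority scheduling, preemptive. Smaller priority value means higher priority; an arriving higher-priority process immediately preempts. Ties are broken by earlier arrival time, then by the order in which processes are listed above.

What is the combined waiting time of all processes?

Schedule: | P1 0-6 | P4 6-13 | P1 13-15 | P3 15-20 | P2 20-25 |
Completion: P1=15  P2=25  P3=20  P4=13
Turnaround (C−A): P1=15  P2=25  P3=17  P4=7
Waiting = turnaround − burst: P1=7, P2=20, P3=12, P4=0
Total waiting = 7 + 20 + 12 + 0 = 39

39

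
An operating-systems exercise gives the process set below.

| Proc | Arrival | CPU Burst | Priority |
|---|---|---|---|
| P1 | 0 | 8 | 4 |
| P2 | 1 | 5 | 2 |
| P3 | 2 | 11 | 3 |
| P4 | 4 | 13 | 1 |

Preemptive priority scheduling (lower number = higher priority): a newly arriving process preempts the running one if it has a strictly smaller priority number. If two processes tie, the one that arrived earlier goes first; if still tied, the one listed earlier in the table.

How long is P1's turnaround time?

Schedule: | P1 0-1 | P2 1-4 | P4 4-17 | P2 17-19 | P3 19-30 | P1 30-37 |
Completion: P1=37  P2=19  P3=30  P4=17
Turnaround (C−A): P1=37  P2=18  P3=28  P4=13
Turnaround(P1) = completion − arrival = 37 − 0 = 37

37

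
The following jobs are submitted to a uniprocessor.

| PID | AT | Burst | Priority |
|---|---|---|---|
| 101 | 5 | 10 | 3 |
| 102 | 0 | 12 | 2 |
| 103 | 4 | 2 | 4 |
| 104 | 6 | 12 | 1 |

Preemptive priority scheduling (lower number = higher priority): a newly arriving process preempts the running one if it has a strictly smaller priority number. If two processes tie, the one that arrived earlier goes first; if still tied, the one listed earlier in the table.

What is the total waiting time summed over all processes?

61

Gantt: | 102 0-6 | 104 6-18 | 102 18-24 | 101 24-34 | 103 34-36 |
Completion: 101=34  102=24  103=36  104=18
Turnaround (C−A): 101=29  102=24  103=32  104=12
Waiting = turnaround − burst: 101=19, 102=12, 103=30, 104=0
Total waiting = 19 + 12 + 30 + 0 = 61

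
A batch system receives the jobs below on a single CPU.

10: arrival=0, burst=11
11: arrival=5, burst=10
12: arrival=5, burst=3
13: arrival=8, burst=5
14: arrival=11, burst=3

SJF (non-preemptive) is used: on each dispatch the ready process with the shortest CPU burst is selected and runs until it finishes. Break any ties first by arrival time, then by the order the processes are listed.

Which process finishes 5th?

Schedule: | 10 0-11 | 12 11-14 | 14 14-17 | 13 17-22 | 11 22-32 |
Completion: 10=11  11=32  12=14  13=22  14=17
Turnaround (C−A): 10=11  11=27  12=9  13=14  14=6
Finish order: 10 → 12 → 14 → 13 → 11

11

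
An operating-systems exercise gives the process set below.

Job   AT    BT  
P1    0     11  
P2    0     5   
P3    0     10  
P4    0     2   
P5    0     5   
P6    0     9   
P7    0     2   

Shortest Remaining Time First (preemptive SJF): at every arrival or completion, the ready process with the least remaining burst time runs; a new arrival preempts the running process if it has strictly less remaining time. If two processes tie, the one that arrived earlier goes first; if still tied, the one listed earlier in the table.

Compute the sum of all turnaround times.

129

Schedule: | P4 0-2 | P7 2-4 | P2 4-9 | P5 9-14 | P6 14-23 | P3 23-33 | P1 33-44 |
Completion: P1=44  P2=9  P3=33  P4=2  P5=14  P6=23  P7=4
Turnaround (C−A): P1=44  P2=9  P3=33  P4=2  P5=14  P6=23  P7=4
Turnaround = completion − arrival: P1=44, P2=9, P3=33, P4=2, P5=14, P6=23, P7=4
Total turnaround = 44 + 9 + 33 + 2 + 14 + 23 + 4 = 129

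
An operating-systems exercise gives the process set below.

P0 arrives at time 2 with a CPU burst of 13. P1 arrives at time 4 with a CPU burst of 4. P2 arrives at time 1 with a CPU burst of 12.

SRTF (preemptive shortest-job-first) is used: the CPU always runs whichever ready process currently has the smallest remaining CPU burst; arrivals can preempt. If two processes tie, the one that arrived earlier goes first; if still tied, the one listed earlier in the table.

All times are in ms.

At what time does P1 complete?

8

Gantt: | idle 0-1 | P2 1-4 | P1 4-8 | P2 8-17 | P0 17-30 |
Completion: P0=30  P1=8  P2=17
Turnaround (C−A): P0=28  P1=4  P2=16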